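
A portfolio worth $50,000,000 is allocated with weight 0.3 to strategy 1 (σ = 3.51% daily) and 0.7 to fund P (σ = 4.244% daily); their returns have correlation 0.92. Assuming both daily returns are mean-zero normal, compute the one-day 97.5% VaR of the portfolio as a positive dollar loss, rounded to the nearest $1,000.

$3,882,000

σ_p² = 0.3²·3.51² + 0.7²·4.244² + 2·0.92·0.3·0.7·3.51·4.244 = 15.6904 (%²).
σ_p = √15.6904 = 3.961%.
At 97.5%, z = 1.960.
VaR = 1.960 × 3.961% = 7.764%; on $50,000,000 that is $3,882,000.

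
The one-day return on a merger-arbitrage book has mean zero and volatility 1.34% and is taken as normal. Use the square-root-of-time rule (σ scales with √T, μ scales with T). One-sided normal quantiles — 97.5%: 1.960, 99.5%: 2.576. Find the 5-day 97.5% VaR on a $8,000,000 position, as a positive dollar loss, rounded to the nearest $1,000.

$470,000

σ_{5d} = 1.34% × √5 = 2.996%.
VaR = 1.960 × 2.996% = 5.872%.
On $8,000,000: 0.05872 × $8,000,000 = $469,760.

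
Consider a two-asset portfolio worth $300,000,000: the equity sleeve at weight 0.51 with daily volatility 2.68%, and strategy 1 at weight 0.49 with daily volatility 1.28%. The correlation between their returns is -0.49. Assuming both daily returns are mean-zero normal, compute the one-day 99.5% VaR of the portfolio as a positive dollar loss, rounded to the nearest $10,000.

σ_p² = 0.51²·2.68² + 0.49²·1.28² + 2·-0.49·0.51·0.49·2.68·1.28 = 1.4214 (%²).
σ_p = √1.4214 = 1.192%.
At 99.5%, z = 2.576.
VaR = 2.576 × 1.192% = 3.071%; on $300,000,000 that is $9,213,000.

$9,210,000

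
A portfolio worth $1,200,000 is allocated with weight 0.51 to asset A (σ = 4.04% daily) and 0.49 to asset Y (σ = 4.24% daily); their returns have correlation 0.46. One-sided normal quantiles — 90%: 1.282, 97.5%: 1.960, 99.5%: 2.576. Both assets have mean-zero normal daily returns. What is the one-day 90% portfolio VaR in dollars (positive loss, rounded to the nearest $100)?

σ_p² = 0.51²·4.04² + 0.49²·4.24² + 2·0.46·0.51·0.49·4.04·4.24 = 12.4999 (%²).
σ_p = √12.4999 = 3.536%.
VaR = 1.282 × 3.536% = 4.533%; on $1,200,000 that is $54,396.

$54,400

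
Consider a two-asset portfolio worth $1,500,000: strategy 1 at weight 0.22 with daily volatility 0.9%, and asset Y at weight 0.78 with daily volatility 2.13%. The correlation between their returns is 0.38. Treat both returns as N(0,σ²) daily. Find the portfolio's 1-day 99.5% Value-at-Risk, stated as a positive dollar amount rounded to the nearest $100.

σ_p² = 0.22²·0.9² + 0.78²·2.13² + 2·0.38·0.22·0.78·0.9·2.13 = 3.0495 (%²).
σ_p = √3.0495 = 1.746%.
At 99.5%, z = 2.576.
VaR = 2.576 × 1.746% = 4.498%; on $1,500,000 that is $67,470.

$67,500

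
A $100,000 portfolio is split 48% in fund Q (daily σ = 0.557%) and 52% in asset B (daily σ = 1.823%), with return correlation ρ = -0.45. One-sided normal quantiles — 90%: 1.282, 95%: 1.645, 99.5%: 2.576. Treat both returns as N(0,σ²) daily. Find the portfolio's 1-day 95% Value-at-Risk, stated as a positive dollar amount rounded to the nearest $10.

σ_p² = 0.48²·0.557² + 0.52²·1.823² + 2·-0.45·0.48·0.52·0.557·1.823 = 0.7420 (%²).
σ_p = √0.7420 = 0.861%.
VaR = 1.645 × 0.861% = 1.416%; on $100,000 that is $1,416.

$1,420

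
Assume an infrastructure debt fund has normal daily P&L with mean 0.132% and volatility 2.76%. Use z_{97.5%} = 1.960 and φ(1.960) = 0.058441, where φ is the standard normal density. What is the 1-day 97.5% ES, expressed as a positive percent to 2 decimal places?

Tail multiplier: φ(z)/(1−α) = 0.058441 / 0.025 = 2.338.
ES = −(0.132%) + 2.76% × 2.338 = 6.321%.

6.32%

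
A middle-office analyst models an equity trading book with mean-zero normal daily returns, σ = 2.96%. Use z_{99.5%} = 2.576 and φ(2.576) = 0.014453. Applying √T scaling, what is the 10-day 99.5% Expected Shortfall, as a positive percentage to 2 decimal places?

σ_{10d} = 2.96% × √10 = 9.360%.
ES multiplier = φ(z)/(1−α) = 0.014453/0.005 = 2.891.
ES = 9.360% × 2.891 = 27.060%.

27.06%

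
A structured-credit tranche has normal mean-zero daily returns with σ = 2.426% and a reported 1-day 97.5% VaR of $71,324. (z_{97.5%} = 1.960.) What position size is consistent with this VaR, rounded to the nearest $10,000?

VaR as a fraction of value: z·σ = 1.960 × 2.426% = 4.75496%.
Position = $71,324 / 0.0475496 = $1,499,992.

$1,500,000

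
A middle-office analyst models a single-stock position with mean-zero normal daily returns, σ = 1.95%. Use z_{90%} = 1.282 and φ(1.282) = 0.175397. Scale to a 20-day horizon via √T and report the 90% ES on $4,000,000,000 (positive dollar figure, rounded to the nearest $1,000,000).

σ_{20d} = 1.95% × √20 = 8.721%.
ES multiplier = φ(z)/(1−α) = 0.175397/0.1 = 1.754.
ES = 8.721% × 1.754 = 15.297%; on $4,000,000,000: $611,880,000.

$612,000,000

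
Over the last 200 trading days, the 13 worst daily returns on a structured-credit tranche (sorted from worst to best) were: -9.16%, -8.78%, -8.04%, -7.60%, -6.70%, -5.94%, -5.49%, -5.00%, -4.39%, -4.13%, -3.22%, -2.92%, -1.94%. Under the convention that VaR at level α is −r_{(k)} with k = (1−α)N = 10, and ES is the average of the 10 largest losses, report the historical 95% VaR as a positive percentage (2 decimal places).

k = 10; the 10th lowest return is -4.13%, so VaR = 4.13%.

4.13%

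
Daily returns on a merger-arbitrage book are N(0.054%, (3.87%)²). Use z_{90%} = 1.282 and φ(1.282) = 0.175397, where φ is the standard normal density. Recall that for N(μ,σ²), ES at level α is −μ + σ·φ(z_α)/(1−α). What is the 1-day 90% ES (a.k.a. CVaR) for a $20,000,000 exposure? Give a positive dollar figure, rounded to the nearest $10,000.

$1,350,000

Tail multiplier: φ(z)/(1−α) = 0.175397 / 0.1 = 1.754.
ES = −(0.054%) + 3.87% × 1.754 = 6.734%.
On $20,000,000: 0.06734 × $20,000,000 = $1,346,800.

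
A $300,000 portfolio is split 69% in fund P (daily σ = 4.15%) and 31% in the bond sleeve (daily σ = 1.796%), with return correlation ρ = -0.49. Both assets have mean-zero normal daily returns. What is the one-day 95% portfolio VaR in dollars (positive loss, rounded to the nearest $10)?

$13,010

σ_p² = 0.69²·4.15² + 0.31²·1.796² + 2·-0.49·0.69·0.31·4.15·1.796 = 6.9472 (%²).
σ_p = √6.9472 = 2.636%.
At 95%, z = 1.645.
VaR = 1.645 × 2.636% = 4.336%; on $300,000 that is $13,008.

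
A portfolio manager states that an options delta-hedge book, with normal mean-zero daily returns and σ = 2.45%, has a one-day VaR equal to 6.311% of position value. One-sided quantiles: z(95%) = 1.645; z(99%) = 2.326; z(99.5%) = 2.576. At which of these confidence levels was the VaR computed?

99.5%

Implied z = VaR/σ = 6.311 / 2.45 = 2.576.
This matches z(99.5%) = 2.576.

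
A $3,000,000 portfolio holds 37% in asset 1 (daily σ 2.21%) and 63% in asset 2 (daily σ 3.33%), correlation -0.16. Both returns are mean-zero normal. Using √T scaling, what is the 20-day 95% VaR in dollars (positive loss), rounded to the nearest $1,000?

σ_p = √(0.37²·2.21² + 0.63²·3.33² + 2·-0.16·0.37·0.63·2.21·3.33) = 2.126%.
σ_{20d} = 2.126% × √20 = 9.508%.
z(95%) = 1.645.
VaR = 1.645 × 9.508% = 15.641%; on $3,000,000 that is $469,230.

$469,000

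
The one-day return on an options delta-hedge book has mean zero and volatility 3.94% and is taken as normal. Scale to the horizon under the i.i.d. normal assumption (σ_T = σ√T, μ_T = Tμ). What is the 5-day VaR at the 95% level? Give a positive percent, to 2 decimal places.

At 95%, z = 1.645.
σ_{5d} = 3.94% × √5 = 8.810%.
VaR = 1.645 × 8.810% = 14.492%.

14.49%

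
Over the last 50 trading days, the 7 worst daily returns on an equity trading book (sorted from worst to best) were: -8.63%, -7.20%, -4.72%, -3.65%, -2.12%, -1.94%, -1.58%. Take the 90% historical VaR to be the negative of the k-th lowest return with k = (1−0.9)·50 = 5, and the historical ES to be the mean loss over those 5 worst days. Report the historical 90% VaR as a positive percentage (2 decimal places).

2.12%

k = 5; the 5th lowest return is -2.12%, so VaR = 2.12%.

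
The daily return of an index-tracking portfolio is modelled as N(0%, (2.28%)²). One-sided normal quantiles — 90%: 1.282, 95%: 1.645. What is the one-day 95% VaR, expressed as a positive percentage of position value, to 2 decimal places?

3.75%

VaR = z·σ = 1.645 × 2.28% = 3.751%.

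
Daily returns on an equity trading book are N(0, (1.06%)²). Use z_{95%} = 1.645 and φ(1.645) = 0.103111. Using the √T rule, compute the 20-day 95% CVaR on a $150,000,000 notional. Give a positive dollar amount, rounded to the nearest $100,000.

σ_{20d} = 1.06% × √20 = 4.740%.
ES multiplier = φ(z)/(1−α) = 0.103111/0.05 = 2.062.
ES = 4.740% × 2.062 = 9.774%; on $150,000,000: $14,661,000.

$14,700,000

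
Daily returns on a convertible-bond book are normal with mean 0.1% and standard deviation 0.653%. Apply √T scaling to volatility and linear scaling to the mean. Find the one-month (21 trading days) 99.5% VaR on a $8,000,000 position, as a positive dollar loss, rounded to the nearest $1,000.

At 99.5%, z = 2.576.
σ_{21d} = 0.653% × √21 = 2.992%; μ_{21d} = 21 × 0.1% = 2.100%.
VaR = −(2.100%) + 2.576 × 2.992% = 5.607%.
On $8,000,000: 0.05607 × $8,000,000 = $448,560.

$449,000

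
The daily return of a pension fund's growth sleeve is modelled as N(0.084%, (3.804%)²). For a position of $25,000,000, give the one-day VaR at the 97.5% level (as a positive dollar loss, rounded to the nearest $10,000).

At 97.5% one-sided, z = 1.960.
VaR = −μ + z·σ = −(0.084%) + 1.960 × 3.804% = 7.372%.
On $25,000,000: 0.07372 × $25,000,000 = $1,843,000.

$1,840,000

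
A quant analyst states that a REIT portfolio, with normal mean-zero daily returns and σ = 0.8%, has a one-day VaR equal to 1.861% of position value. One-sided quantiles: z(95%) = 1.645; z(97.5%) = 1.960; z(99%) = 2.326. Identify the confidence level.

Implied z = VaR/σ = 1.861 / 0.8 = 2.326.
This matches z(99%) = 2.326.

99%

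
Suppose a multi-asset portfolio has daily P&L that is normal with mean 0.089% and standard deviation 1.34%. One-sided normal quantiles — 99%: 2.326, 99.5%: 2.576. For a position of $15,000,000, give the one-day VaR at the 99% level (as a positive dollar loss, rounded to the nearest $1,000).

VaR = −μ + z·σ = −(0.089%) + 2.326 × 1.34% = 3.028%.
On $15,000,000: 0.03028 × $15,000,000 = $454,200.

$454,000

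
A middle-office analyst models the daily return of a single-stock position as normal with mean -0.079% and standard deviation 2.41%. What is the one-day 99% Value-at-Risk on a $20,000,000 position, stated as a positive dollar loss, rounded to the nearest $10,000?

$1,140,000

At 99% one-sided, z = 2.326.
VaR = −μ + z·σ = −(-0.079%) + 2.326 × 2.41% = 5.685%.
On $20,000,000: 0.05685 × $20,000,000 = $1,137,000.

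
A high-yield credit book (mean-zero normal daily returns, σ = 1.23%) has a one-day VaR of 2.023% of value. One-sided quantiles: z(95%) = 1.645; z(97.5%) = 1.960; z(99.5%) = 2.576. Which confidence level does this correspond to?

95%

Implied z = VaR/σ = 2.023 / 1.23 = 1.645.
This matches z(95%) = 1.645.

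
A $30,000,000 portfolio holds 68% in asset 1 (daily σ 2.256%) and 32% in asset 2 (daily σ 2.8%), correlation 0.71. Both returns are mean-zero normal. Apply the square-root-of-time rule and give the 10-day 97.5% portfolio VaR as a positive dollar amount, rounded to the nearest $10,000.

σ_p = √(0.68²·2.256² + 0.32²·2.8² + 2·0.71·0.68·0.32·2.256·2.8) = 2.260%.
σ_{10d} = 2.260% × √10 = 7.147%.
z(97.5%) = 1.960.
VaR = 1.960 × 7.147% = 14.008%; on $30,000,000 that is $4,202,400.

$4,200,000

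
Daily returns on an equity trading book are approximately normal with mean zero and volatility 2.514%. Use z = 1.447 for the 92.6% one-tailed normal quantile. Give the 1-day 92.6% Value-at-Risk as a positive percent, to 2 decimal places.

VaR = z·σ = 1.447 × 2.514% = 3.638%.

3.64%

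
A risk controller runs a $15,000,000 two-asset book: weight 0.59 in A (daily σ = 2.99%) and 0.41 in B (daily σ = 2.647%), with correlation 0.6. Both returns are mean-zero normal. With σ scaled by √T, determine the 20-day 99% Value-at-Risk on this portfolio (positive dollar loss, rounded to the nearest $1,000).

σ_p = √(0.59²·2.99² + 0.41²·2.647² + 2·0.6·0.59·0.41·2.99·2.647) = 2.567%.
σ_{20d} = 2.567% × √20 = 11.480%.
z(99%) = 2.326.
VaR = 2.326 × 11.480% = 26.702%; on $15,000,000 that is $4,005,300.

$4,005,000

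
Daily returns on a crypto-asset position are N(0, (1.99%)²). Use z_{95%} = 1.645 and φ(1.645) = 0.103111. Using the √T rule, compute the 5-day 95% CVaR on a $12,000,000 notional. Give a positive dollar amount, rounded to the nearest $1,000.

$1,101,000

σ_{5d} = 1.99% × √5 = 4.450%.
ES multiplier = φ(z)/(1−α) = 0.103111/0.05 = 2.062.
ES = 4.450% × 2.062 = 9.176%; on $12,000,000: $1,101,120.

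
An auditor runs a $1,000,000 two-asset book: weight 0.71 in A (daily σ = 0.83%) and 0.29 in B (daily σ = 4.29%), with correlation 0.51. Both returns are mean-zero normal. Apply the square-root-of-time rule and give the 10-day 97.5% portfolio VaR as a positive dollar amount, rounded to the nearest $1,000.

$101,000

σ_p = √(0.71²·0.83² + 0.29²·4.29² + 2·0.51·0.71·0.29·0.83·4.29) = 1.626%.
σ_{10d} = 1.626% × √10 = 5.142%.
z(97.5%) = 1.960.
VaR = 1.960 × 5.142% = 10.078%; on $1,000,000 that is $100,780.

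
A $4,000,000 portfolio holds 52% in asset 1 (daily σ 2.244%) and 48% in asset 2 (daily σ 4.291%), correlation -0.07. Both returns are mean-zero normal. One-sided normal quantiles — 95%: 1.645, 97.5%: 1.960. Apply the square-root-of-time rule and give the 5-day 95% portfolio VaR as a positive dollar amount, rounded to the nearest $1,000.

$338,000

σ_p = √(0.52²·2.244² + 0.48²·4.291² + 2·-0.07·0.52·0.48·2.244·4.291) = 2.295%.
σ_{5d} = 2.295% × √5 = 5.132%.
VaR = 1.645 × 5.132% = 8.442%; on $4,000,000 that is $337,680.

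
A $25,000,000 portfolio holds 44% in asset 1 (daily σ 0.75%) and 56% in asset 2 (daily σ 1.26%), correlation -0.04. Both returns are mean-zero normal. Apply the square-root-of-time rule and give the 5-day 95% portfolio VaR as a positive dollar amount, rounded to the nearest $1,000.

σ_p = √(0.44²·0.75² + 0.56²·1.26² + 2·-0.04·0.44·0.56·0.75·1.26) = 0.767%.
σ_{5d} = 0.767% × √5 = 1.715%.
z(95%) = 1.645.
VaR = 1.645 × 1.715% = 2.821%; on $25,000,000 that is $705,250.

$705,000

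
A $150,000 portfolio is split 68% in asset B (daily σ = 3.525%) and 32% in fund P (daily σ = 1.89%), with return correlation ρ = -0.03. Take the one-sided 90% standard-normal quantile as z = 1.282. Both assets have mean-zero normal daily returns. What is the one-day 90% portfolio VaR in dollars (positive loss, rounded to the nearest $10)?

$4,720

σ_p² = 0.68²·3.525² + 0.32²·1.89² + 2·-0.03·0.68·0.32·3.525·1.89 = 6.0244 (%²).
σ_p = √6.0244 = 2.454%.
VaR = 1.282 × 2.454% = 3.146%; on $150,000 that is $4,719.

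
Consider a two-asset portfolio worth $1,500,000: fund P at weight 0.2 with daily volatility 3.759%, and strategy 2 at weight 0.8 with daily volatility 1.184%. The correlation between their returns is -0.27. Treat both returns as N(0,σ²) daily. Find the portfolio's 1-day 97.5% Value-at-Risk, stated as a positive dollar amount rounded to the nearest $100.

σ_p² = 0.2²·3.759² + 0.8²·1.184² + 2·-0.27·0.2·0.8·3.759·1.184 = 1.0779 (%²).
σ_p = √1.0779 = 1.038%.
At 97.5%, z = 1.960.
VaR = 1.960 × 1.038% = 2.034%; on $1,500,000 that is $30,510.

$30,500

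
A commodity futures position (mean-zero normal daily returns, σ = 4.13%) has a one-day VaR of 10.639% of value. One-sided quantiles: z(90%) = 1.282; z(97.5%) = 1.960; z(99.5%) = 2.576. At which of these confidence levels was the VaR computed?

99.5%

Implied z = VaR/σ = 10.639 / 4.13 = 2.576.
This matches z(99.5%) = 2.576.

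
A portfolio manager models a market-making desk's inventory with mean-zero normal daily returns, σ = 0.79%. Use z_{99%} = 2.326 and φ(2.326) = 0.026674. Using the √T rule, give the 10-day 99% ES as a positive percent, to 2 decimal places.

σ_{10d} = 0.79% × √10 = 2.498%.
ES multiplier = φ(z)/(1−α) = 0.026674/0.01 = 2.667.
ES = 2.498% × 2.667 = 6.662%.

6.66%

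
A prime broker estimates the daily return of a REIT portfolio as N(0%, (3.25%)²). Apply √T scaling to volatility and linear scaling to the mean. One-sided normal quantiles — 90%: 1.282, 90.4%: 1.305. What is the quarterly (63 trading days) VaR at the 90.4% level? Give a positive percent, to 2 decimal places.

σ_{63d} = 3.25% × √63 = 25.796%.
VaR = 1.305 × 25.796% = 33.664%.

33.66%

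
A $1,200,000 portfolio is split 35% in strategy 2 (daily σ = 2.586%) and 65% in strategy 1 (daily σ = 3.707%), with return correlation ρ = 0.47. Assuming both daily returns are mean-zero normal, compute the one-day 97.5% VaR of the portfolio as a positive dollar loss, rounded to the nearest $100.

σ_p² = 0.35²·2.586² + 0.65²·3.707² + 2·0.47·0.35·0.65·2.586·3.707 = 8.6752 (%²).
σ_p = √8.6752 = 2.945%.
At 97.5%, z = 1.960.
VaR = 1.960 × 2.945% = 5.772%; on $1,200,000 that is $69,264.

$69,300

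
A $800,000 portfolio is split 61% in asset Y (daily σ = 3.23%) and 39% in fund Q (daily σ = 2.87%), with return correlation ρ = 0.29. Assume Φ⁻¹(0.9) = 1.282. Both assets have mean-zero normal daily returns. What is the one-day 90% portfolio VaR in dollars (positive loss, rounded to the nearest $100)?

$26,000

σ_p² = 0.61²·3.23² + 0.39²·2.87² + 2·0.29·0.61·0.39·3.23·2.87 = 6.4140 (%²).
σ_p = √6.4140 = 2.533%.
VaR = 1.282 × 2.533% = 3.247%; on $800,000 that is $25,976.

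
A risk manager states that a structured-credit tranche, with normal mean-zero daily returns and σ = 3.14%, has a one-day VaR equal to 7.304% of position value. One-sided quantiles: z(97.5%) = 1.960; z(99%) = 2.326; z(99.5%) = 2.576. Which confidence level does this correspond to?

99%

Implied z = VaR/σ = 7.304 / 3.14 = 2.326.
This matches z(99%) = 2.326.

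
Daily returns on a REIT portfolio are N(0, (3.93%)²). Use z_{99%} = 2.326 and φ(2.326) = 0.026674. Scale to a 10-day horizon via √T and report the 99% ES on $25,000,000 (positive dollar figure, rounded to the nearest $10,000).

$8,290,000

σ_{10d} = 3.93% × √10 = 12.428%.
ES multiplier = φ(z)/(1−α) = 0.026674/0.01 = 2.667.
ES = 12.428% × 2.667 = 33.145%; on $25,000,000: $8,286,250.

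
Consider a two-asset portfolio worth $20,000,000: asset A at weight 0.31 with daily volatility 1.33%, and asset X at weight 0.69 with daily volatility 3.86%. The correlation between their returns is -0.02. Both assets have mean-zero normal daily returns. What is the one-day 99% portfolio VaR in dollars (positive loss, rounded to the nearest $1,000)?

σ_p² = 0.31²·1.33² + 0.69²·3.86² + 2·-0.02·0.31·0.69·1.33·3.86 = 7.2198 (%²).
σ_p = √7.2198 = 2.687%.
At 99%, z = 2.326.
VaR = 2.326 × 2.687% = 6.250%; on $20,000,000 that is $1,250,000.

$1,250,000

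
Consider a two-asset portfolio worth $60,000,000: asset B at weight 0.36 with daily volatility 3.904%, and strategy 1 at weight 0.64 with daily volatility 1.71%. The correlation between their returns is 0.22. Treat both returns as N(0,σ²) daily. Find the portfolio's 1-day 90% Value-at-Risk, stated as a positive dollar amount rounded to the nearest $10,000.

σ_p² = 0.36²·3.904² + 0.64²·1.71² + 2·0.22·0.36·0.64·3.904·1.71 = 3.8497 (%²).
σ_p = √3.8497 = 1.962%.
At 90%, z = 1.282.
VaR = 1.282 × 1.962% = 2.515%; on $60,000,000 that is $1,509,000.

$1,510,000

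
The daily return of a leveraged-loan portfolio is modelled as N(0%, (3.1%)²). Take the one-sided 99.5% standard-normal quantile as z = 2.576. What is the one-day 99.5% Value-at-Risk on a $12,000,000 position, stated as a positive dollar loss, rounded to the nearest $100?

$958,300

VaR = z·σ = 2.576 × 3.1% = 7.986%.
On $12,000,000: 0.07986 × $12,000,000 = $958,320.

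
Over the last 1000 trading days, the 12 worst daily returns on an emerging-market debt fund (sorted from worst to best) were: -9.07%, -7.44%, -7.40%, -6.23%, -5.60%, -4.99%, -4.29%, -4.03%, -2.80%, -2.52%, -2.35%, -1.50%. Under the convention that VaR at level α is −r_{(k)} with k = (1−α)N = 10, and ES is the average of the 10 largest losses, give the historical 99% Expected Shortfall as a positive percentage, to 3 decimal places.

5.437%

The 10 worst returns sum to -54.37%.
ES = −(-54.37%) / 10 = 5.437%.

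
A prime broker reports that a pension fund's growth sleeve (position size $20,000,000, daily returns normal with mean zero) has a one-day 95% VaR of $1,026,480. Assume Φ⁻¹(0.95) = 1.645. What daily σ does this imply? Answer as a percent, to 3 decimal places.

3.120%

VaR as a fraction: $1,026,480 / $20,000,000 = 5.132%.
σ = VaR / z = 5.132% / 1.645 = 3.120%.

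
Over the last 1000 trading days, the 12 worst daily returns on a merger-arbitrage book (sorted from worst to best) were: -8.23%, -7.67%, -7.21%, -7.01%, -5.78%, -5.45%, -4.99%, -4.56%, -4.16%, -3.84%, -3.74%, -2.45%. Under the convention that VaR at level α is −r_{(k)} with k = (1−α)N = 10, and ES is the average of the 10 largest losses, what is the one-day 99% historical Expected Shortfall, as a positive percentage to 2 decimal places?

5.89%

The 10 worst returns sum to -58.90%.
ES = −(-58.90%) / 10 = 5.89%.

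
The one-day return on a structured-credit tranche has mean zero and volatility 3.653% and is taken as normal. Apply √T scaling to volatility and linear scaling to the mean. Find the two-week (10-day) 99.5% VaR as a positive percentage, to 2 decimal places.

At 99.5%, z = 2.576.
σ_{10d} = 3.653% × √10 = 11.552%.
VaR = 2.576 × 11.552% = 29.758%.

29.76%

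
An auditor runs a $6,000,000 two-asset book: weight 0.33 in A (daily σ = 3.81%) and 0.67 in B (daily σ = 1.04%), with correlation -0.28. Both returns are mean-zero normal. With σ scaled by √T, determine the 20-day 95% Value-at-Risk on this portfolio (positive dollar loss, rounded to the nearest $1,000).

$554,000

σ_p = √(0.33²·3.81² + 0.67²·1.04² + 2·-0.28·0.33·0.67·3.81·1.04) = 1.255%.
σ_{20d} = 1.255% × √20 = 5.613%.
z(95%) = 1.645.
VaR = 1.645 × 5.613% = 9.233%; on $6,000,000 that is $553,980.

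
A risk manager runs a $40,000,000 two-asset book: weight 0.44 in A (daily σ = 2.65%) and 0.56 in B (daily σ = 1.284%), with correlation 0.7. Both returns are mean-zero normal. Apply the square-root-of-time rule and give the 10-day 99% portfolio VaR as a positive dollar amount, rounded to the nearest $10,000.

σ_p = √(0.44²·2.65² + 0.56²·1.284² + 2·0.7·0.44·0.56·2.65·1.284) = 1.747%.
σ_{10d} = 1.747% × √10 = 5.524%.
z(99%) = 2.326.
VaR = 2.326 × 5.524% = 12.849%; on $40,000,000 that is $5,139,600.

$5,140,000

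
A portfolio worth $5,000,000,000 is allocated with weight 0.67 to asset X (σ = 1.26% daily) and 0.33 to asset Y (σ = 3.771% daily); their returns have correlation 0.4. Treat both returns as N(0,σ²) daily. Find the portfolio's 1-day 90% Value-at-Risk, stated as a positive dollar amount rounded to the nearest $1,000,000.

σ_p² = 0.67²·1.26² + 0.33²·3.771² + 2·0.4·0.67·0.33·1.26·3.771 = 3.1017 (%²).
σ_p = √3.1017 = 1.761%.
At 90%, z = 1.282.
VaR = 1.282 × 1.761% = 2.258%; on $5,000,000,000 that is $112,900,000.

$113,000,000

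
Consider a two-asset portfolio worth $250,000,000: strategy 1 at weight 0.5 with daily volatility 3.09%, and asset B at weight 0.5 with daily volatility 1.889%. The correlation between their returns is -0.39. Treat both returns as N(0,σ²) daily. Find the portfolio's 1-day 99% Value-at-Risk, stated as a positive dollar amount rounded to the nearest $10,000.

σ_p² = 0.5²·3.09² + 0.5²·1.889² + 2·-0.39·0.5·0.5·3.09·1.889 = 2.1409 (%²).
σ_p = √2.1409 = 1.463%.
At 99%, z = 2.326.
VaR = 2.326 × 1.463% = 3.403%; on $250,000,000 that is $8,507,500.

$8,510,000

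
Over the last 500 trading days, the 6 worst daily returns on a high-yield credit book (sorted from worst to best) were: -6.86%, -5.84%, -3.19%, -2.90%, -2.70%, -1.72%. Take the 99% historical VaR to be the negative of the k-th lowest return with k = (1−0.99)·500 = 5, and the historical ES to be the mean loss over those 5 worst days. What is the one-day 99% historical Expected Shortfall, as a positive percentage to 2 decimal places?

4.30%

The 5 worst returns sum to -21.49%.
ES = −(-21.49%) / 5 = 4.298% ≈ 4.30%.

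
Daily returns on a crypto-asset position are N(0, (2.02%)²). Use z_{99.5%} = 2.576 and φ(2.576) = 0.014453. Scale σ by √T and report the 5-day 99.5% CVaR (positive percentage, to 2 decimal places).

13.06%

σ_{5d} = 2.02% × √5 = 4.517%.
ES multiplier = φ(z)/(1−α) = 0.014453/0.005 = 2.891.
ES = 4.517% × 2.891 = 13.059%.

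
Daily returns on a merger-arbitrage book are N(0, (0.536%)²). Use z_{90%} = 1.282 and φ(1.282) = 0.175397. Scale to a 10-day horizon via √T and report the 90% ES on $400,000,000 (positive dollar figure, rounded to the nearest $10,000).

$11,890,000

σ_{10d} = 0.536% × √10 = 1.695%.
ES multiplier = φ(z)/(1−α) = 0.175397/0.1 = 1.754.
ES = 1.695% × 1.754 = 2.973%; on $400,000,000: $11,892,000.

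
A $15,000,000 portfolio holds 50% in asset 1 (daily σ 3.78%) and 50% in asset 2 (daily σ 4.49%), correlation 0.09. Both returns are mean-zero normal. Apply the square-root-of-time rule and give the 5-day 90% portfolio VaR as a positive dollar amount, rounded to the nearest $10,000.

$1,320,000

σ_p = √(0.5²·3.78² + 0.5²·4.49² + 2·0.09·0.5·0.5·3.78·4.49) = 3.062%.
σ_{5d} = 3.062% × √5 = 6.847%.
z(90%) = 1.282.
VaR = 1.282 × 6.847% = 8.778%; on $15,000,000 that is $1,316,700.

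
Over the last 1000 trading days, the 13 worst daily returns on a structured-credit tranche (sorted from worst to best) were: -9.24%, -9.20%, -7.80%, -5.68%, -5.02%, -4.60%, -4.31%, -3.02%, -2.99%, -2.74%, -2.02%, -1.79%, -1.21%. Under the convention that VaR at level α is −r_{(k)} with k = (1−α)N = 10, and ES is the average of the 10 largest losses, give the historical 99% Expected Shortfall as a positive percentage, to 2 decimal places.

5.46%

The 10 worst returns sum to -54.60%.
ES = −(-54.60%) / 10 = 5.46%.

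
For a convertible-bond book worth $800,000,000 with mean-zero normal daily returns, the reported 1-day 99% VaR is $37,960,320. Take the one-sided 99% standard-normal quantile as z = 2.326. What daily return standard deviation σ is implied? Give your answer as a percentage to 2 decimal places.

2.04%

VaR as a fraction: $37,960,320 / $800,000,000 = 4.745%.
σ = VaR / z = 4.745% / 2.326 = 2.040%.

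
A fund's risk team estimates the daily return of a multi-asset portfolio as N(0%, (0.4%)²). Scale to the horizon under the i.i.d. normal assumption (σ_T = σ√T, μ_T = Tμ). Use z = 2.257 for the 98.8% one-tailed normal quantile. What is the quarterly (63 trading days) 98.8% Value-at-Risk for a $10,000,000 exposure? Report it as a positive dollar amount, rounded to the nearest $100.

$716,600

σ_{63d} = 0.4% × √63 = 3.175%.
VaR = 2.257 × 3.175% = 7.166%.
On $10,000,000: 0.07166 × $10,000,000 = $716,600.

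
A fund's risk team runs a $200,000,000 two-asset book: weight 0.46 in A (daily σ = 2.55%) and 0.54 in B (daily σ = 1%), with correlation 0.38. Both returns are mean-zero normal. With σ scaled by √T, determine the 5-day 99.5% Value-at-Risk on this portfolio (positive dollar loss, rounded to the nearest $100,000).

$16,900,000

σ_p = √(0.46²·2.55² + 0.54²·1² + 2·0.38·0.46·0.54·2.55·1) = 1.466%.
σ_{5d} = 1.466% × √5 = 3.278%.
z(99.5%) = 2.576.
VaR = 2.576 × 3.278% = 8.444%; on $200,000,000 that is $16,888,000.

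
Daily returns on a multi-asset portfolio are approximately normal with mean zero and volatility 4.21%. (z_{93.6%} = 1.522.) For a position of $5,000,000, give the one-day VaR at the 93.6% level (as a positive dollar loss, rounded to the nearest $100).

VaR = z·σ = 1.522 × 4.21% = 6.408%.
On $5,000,000: 0.06408 × $5,000,000 = $320,400.

$320,400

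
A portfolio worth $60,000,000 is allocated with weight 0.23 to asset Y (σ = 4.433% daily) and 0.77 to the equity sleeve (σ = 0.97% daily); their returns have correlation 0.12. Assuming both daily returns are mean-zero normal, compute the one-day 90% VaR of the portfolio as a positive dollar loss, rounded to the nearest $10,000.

σ_p² = 0.23²·4.433² + 0.77²·0.97² + 2·0.12·0.23·0.77·4.433·0.97 = 1.7802 (%²).
σ_p = √1.7802 = 1.334%.
At 90%, z = 1.282.
VaR = 1.282 × 1.334% = 1.710%; on $60,000,000 that is $1,026,000.

$1,030,000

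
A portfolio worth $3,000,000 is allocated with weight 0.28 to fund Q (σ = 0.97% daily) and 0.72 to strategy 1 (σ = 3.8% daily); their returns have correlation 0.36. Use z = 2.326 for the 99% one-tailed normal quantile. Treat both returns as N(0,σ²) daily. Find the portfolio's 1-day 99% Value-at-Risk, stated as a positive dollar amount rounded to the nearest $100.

σ_p² = 0.28²·0.97² + 0.72²·3.8² + 2·0.36·0.28·0.72·0.97·3.8 = 8.0945 (%²).
σ_p = √8.0945 = 2.845%.
VaR = 2.326 × 2.845% = 6.617%; on $3,000,000 that is $198,510.

$198,500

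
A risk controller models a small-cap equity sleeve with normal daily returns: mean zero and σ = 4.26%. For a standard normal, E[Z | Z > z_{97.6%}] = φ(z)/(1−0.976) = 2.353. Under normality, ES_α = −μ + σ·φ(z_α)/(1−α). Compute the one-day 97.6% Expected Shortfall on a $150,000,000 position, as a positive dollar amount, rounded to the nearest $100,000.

$15,000,000

ES = 4.26% × 2.353 = 10.024%.
On $150,000,000: 0.10024 × $150,000,000 = $15,036,000.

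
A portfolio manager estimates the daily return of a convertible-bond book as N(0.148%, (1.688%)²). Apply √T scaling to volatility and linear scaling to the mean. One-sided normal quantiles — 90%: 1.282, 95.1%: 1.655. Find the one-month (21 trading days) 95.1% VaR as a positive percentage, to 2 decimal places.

9.69%

σ_{21d} = 1.688% × √21 = 7.735%; μ_{21d} = 21 × 0.148% = 3.108%.
VaR = −(3.108%) + 1.655 × 7.735% = 9.693%.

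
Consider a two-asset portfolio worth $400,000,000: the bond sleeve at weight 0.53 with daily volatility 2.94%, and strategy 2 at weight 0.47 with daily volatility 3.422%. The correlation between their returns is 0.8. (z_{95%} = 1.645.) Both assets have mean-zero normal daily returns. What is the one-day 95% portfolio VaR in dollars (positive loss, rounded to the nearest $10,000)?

σ_p² = 0.53²·2.94² + 0.47²·3.422² + 2·0.8·0.53·0.47·2.94·3.422 = 9.0245 (%²).
σ_p = √9.0245 = 3.004%.
VaR = 1.645 × 3.004% = 4.942%; on $400,000,000 that is $19,768,000.

$19,770,000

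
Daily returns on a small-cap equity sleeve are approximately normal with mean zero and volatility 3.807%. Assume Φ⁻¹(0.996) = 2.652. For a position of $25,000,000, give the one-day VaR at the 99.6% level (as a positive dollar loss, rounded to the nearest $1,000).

VaR = z·σ = 2.652 × 3.807% = 10.096%.
On $25,000,000: 0.10096 × $25,000,000 = $2,524,000.

$2,524,000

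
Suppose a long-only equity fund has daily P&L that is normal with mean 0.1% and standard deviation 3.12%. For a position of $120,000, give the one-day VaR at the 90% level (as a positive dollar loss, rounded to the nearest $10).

At 90% one-sided, z = 1.282.
VaR = −μ + z·σ = −(0.1%) + 1.282 × 3.12% = 3.900%.
On $120,000: 0.03900 × $120,000 = $4,680.

$4,680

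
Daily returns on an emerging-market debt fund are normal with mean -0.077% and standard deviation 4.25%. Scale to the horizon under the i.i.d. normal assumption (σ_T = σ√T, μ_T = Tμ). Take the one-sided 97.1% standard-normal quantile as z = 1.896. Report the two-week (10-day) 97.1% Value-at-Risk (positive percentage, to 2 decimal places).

σ_{10d} = 4.25% × √10 = 13.440%; μ_{10d} = 10 × -0.077% = -0.770%.
VaR = −(-0.770%) + 1.896 × 13.440% = 26.252%.

26.25%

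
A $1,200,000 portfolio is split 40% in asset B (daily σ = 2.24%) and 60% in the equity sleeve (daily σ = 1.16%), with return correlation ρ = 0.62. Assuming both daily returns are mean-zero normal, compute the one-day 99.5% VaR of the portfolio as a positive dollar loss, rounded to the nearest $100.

$44,400

σ_p² = 0.4²·2.24² + 0.6²·1.16² + 2·0.62·0.4·0.6·2.24·1.16 = 2.0605 (%²).
σ_p = √2.0605 = 1.435%.
At 99.5%, z = 2.576.
VaR = 2.576 × 1.435% = 3.697%; on $1,200,000 that is $44,364.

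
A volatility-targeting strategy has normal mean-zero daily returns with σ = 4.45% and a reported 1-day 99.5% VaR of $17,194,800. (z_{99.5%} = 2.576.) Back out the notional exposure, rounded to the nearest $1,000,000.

$150,000,000

VaR as a fraction of value: z·σ = 2.576 × 4.45% = 11.4632%.
Position = $17,194,800 / 0.114632 = $150,000,000.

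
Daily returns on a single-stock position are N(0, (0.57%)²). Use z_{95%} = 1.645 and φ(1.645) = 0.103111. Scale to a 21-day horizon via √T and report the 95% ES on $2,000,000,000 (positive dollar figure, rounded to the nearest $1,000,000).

σ_{21d} = 0.57% × √21 = 2.612%.
ES multiplier = φ(z)/(1−α) = 0.103111/0.05 = 2.062.
ES = 2.612% × 2.062 = 5.386%; on $2,000,000,000: $107,720,000.

$108,000,000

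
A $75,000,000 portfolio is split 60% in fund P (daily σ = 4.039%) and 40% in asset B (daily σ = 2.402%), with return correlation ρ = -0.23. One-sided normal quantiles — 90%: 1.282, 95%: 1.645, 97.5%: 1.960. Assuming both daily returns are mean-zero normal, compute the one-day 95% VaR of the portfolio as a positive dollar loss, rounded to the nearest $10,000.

$2,950,000

σ_p² = 0.6²·4.039² + 0.4²·2.402² + 2·-0.23·0.6·0.4·4.039·2.402 = 5.7249 (%²).
σ_p = √5.7249 = 2.393%.
VaR = 1.645 × 2.393% = 3.936%; on $75,000,000 that is $2,952,000.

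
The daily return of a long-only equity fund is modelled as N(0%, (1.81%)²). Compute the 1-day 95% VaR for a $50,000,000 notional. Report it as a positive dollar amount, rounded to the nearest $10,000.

$1,490,000

At 95% one-sided, z = 1.645.
VaR = z·σ = 1.645 × 1.81% = 2.977%.
On $50,000,000: 0.02977 × $50,000,000 = $1,488,500.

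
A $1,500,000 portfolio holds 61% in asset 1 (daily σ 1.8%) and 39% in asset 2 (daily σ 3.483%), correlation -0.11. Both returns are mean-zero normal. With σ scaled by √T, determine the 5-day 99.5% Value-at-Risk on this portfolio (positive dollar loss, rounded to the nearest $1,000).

$143,000

σ_p = √(0.61²·1.8² + 0.39²·3.483² + 2·-0.11·0.61·0.39·1.8·3.483) = 1.650%.
σ_{5d} = 1.650% × √5 = 3.690%.
z(99.5%) = 2.576.
VaR = 2.576 × 3.690% = 9.505%; on $1,500,000 that is $142,575.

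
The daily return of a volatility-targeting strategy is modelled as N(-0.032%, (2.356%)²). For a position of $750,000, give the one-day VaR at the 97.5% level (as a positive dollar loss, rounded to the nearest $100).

At 97.5% one-sided, z = 1.960.
VaR = −μ + z·σ = −(-0.032%) + 1.960 × 2.356% = 4.650%.
On $750,000: 0.04650 × $750,000 = $34,875.

$34,900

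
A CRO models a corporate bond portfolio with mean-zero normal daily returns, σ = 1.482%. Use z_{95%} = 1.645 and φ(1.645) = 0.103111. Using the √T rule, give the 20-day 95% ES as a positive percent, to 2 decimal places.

σ_{20d} = 1.482% × √20 = 6.628%.
ES multiplier = φ(z)/(1−α) = 0.103111/0.05 = 2.062.
ES = 6.628% × 2.062 = 13.667%.

13.67%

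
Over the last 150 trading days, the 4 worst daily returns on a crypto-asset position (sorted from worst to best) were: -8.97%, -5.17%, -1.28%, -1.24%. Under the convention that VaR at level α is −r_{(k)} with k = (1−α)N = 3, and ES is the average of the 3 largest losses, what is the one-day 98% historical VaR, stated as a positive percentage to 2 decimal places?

k = 3; the 3rd lowest return is -1.28%, so VaR = 1.28%.

1.28%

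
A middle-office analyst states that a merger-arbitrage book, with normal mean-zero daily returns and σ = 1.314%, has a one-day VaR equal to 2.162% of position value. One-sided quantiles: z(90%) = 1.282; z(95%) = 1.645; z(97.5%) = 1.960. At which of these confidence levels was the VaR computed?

95%

Implied z = VaR/σ = 2.162 / 1.314 = 1.645.
This matches z(95%) = 1.645.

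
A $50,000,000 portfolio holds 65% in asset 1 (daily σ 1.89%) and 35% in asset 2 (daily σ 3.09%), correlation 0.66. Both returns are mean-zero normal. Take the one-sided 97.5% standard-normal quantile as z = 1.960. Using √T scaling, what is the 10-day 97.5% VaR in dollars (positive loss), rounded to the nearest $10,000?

σ_p = √(0.65²·1.89² + 0.35²·3.09² + 2·0.66·0.65·0.35·1.89·3.09) = 2.105%.
σ_{10d} = 2.105% × √10 = 6.657%.
VaR = 1.960 × 6.657% = 13.048%; on $50,000,000 that is $6,524,000.

$6,520,000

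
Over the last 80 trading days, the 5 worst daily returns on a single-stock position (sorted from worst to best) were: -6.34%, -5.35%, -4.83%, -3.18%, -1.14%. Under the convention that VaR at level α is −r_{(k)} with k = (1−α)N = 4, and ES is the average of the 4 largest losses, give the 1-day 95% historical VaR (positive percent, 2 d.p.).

k = 4; the 4th lowest return is -3.18%, so VaR = 3.18%.

3.18%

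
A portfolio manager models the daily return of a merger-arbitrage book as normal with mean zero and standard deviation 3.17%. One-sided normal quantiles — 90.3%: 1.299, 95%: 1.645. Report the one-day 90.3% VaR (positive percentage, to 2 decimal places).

4.12%

VaR = z·σ = 1.299 × 3.17% = 4.118%.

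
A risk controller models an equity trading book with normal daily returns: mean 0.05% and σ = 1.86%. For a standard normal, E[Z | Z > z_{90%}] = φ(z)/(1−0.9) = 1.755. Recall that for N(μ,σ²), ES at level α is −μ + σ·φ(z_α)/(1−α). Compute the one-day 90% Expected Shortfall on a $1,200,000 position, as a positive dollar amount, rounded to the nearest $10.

$38,570

ES = −(0.05%) + 1.86% × 1.755 = 3.214%.
On $1,200,000: 0.03214 × $1,200,000 = $38,568.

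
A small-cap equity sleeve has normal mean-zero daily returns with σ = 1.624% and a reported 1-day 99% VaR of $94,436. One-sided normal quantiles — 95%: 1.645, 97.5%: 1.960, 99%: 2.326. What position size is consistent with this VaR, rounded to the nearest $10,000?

VaR as a fraction of value: z·σ = 2.326 × 1.624% = 3.77742%.
Position = $94,436 / 0.0377742 = $2,500,011.

$2,500,000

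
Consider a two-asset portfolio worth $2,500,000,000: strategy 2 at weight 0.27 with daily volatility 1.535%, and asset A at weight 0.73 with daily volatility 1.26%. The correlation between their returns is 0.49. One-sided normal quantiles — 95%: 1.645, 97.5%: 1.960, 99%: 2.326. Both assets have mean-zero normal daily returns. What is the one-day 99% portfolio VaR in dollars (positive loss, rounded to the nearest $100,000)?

σ_p² = 0.27²·1.535² + 0.73²·1.26² + 2·0.49·0.27·0.73·1.535·1.26 = 1.3914 (%²).
σ_p = √1.3914 = 1.180%.
VaR = 2.326 × 1.180% = 2.745%; on $2,500,000,000 that is $68,625,000.

$68,600,000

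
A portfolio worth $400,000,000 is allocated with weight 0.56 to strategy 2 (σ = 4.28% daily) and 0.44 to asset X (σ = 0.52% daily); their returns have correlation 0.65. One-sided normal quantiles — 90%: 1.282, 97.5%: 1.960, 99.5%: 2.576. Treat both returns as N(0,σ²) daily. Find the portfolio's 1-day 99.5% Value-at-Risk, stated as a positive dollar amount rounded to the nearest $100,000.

$26,300,000

σ_p² = 0.56²·4.28² + 0.44²·0.52² + 2·0.65·0.56·0.44·4.28·0.52 = 6.5099 (%²).
σ_p = √6.5099 = 2.551%.
VaR = 2.576 × 2.551% = 6.571%; on $400,000,000 that is $26,284,000.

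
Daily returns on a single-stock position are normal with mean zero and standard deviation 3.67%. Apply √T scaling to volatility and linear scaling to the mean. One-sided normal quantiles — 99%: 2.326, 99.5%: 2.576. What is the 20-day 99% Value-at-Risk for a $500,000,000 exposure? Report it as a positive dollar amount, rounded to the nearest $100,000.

σ_{20d} = 3.67% × √20 = 16.413%.
VaR = 2.326 × 16.413% = 38.177%.
On $500,000,000: 0.38177 × $500,000,000 = $190,885,000.

$190,900,000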